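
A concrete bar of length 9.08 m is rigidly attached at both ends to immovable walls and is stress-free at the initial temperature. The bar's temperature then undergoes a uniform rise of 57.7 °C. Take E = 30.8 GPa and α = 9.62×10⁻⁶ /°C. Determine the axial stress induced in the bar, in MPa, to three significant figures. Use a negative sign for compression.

-17.1 MPa

Free thermal expansion αLΔT = 9.62e-6 · 9080 · 57.7 = 5.04 mm.
The walls impose strain ε = −(5.04)/9080 = -5.5507e-04; σ = Eε = 30800 · -5.5507e-04 = -17.1 MPa.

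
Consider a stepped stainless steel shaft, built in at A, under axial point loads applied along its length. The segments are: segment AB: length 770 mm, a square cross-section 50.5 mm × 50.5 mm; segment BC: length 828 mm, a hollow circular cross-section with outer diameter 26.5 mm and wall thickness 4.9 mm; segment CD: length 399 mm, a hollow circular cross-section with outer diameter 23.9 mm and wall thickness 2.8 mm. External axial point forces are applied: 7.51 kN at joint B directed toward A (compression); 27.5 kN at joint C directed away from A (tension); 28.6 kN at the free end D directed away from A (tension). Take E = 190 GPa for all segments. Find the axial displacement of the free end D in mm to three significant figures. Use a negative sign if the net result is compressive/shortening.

1.14 mm

Internal axial forces (sectioning from the free end, tension +): N_CD = 28.6 kN, N_BC = 56.1 kN, N_AB = 48.59 kN.
A_AB = 2550 mm².
A_BC = 332.5 mm².
A_CD = 185.6 mm².
δ_AB = 48590·770/(2550·190000) = 0.07721 mm
δ_BC = 56100·828/(332.5·190000) = 0.7353 mm
δ_CD = 28600·399/(185.6·190000) = 0.3236 mm
δ = Σδ_i = 1.136 mm.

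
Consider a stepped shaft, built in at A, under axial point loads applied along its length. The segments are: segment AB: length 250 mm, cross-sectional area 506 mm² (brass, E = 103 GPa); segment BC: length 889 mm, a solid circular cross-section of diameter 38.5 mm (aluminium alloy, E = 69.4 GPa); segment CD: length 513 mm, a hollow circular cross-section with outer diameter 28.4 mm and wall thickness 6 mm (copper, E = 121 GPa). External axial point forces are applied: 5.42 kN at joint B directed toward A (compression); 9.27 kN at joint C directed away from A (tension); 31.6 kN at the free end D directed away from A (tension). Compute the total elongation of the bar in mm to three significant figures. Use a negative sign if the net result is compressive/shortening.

Internal axial forces (sectioning from the free end, tension +): N_CD = 31.6 kN, N_BC = 40.87 kN, N_AB = 35.45 kN.
A_BC = 1164 mm².
A_CD = 422.2 mm².
δ_AB = 35450·250/(506·103000) = 0.17 mm
δ_BC = 40870·889/(1164·69400) = 0.4497 mm
δ_CD = 31600·513/(422.2·121000) = 0.3173 mm
δ = Σδ_i = 0.9371 mm.

0.937 mm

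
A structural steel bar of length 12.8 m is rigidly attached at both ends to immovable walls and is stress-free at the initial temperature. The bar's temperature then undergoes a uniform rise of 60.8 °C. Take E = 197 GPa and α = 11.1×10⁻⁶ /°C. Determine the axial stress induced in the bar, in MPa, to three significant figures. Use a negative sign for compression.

-133 MPa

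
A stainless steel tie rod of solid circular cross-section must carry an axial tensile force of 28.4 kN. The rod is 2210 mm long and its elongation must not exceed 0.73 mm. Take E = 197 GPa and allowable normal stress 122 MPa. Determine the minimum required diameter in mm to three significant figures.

Required area A ≥ P/σ_allow = 28400/122 = 232.8 mm².
For a solid circular section, d ≥ √(4A/π) = 17.22 mm.
Elongation limit: A ≥ PL/(Eδ_allow) = 28400·2210/(197000·0.73) = 436.4 mm² ⇒ d ≥ 23.57 mm.
The elongation limit governs.

23.6 mm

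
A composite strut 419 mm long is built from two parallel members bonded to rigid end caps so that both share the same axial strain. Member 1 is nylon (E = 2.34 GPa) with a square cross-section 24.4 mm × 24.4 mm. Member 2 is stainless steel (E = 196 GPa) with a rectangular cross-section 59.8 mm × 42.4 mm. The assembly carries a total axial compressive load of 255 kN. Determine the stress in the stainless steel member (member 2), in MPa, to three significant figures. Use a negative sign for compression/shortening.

A_1 = 595.4 mm².
A_2 = 2536 mm².
Equal strain + equilibrium ⇒ each member carries load in proportion to AE: A₁E₁ = 1393000 N, A₂E₂ = 497000000 N, ΣAE = 498400000 N.
σ₂ = P·E₂/ΣAE = -255000·196000/498400000 = -100.3 MPa.

-100 MPa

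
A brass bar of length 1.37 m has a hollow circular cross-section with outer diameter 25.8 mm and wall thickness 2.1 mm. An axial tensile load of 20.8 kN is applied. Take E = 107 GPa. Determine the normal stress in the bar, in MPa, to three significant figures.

A = 156.4 mm².
σ = N/A = 20800/156.4 = 133 MPa.

133 MPa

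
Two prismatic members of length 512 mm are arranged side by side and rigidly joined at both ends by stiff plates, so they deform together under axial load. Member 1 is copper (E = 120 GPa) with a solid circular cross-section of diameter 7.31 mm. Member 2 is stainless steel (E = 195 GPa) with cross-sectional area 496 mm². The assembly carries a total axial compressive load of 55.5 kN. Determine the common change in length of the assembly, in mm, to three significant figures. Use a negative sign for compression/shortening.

A_1 = 41.97 mm².
Equal strain + equilibrium ⇒ each member carries load in proportion to AE: A₁E₁ = 5036000 N, A₂E₂ = 96720000 N, ΣAE = 101800000 N.
δ = PL/ΣAE = -55500·512/101800000 = -0.2793 mm.

-0.279 mm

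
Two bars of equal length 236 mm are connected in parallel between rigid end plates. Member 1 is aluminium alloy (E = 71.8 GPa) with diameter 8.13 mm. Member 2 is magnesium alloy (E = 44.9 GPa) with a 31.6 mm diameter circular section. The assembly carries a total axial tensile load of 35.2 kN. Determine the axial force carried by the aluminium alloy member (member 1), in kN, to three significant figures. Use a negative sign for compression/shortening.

3.37 kN

A_1 = 51.91 mm².
A_2 = 784.3 mm².
Equal strain + equilibrium ⇒ each member carries load in proportion to AE: A₁E₁ = 3727000 N, A₂E₂ = 35210000 N, ΣAE = 38940000 N.
F₁ = P·A₁E₁/ΣAE = 35200·3727000/38940000 = 3369 N.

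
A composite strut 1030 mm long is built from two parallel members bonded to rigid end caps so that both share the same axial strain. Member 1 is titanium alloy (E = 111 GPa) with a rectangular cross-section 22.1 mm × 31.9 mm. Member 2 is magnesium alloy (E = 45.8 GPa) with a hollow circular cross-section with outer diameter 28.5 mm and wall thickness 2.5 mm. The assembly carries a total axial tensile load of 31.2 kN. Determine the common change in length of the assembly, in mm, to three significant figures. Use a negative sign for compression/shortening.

0.367 mm

A_1 = 705 mm².
A_2 = 204.2 mm².
Equal strain + equilibrium ⇒ each member carries load in proportion to AE: A₁E₁ = 78250000 N, A₂E₂ = 9353000 N, ΣAE = 87610000 N.
δ = PL/ΣAE = 31200·1030/87610000 = 0.3668 mm.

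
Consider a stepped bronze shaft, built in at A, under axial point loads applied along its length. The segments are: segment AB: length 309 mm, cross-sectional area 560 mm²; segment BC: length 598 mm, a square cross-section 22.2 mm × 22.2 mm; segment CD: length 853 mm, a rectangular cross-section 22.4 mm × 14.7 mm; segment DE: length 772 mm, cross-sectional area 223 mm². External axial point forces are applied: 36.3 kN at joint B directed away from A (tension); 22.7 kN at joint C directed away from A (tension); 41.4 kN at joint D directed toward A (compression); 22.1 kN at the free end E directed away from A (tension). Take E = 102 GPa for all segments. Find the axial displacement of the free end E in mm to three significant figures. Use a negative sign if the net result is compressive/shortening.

0.515 mm

Internal axial forces (sectioning from the free end, tension +): N_DE = 22.1 kN, N_CD = -19.3 kN, N_BC = 3.4 kN, N_AB = 39.7 kN.
A_BC = 492.8 mm².
A_CD = 329.3 mm².
δ_AB = 39700·309/(560·102000) = 0.2148 mm
δ_BC = 3400·598/(492.8·102000) = 0.04045 mm
δ_CD = -19300·853/(329.3·102000) = -0.4902 mm
δ_DE = 22100·772/(223·102000) = 0.7501 mm
δ = Σδ_i = 0.5151 mm.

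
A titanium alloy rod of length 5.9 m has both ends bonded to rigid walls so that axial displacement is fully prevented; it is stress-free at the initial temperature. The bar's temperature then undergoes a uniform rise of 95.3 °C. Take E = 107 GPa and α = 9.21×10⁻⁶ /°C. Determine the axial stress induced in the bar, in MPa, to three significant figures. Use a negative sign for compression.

Free thermal expansion αLΔT = 9.21e-6 · 5900 · 95.3 = 5.179 mm.
The walls impose strain ε = −(5.179)/5900 = -8.7771e-04; σ = Eε = 107000 · -8.7771e-04 = -93.92 MPa.

-93.9 MPa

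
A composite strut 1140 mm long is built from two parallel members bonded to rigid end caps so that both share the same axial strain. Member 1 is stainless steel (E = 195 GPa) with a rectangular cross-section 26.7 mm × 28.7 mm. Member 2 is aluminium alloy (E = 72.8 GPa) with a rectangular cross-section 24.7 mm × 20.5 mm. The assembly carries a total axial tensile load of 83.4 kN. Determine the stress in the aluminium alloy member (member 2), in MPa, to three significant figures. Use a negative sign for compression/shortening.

A_1 = 766.3 mm².
A_2 = 506.3 mm².
Equal strain + equilibrium ⇒ each member carries load in proportion to AE: A₁E₁ = 149400000 N, A₂E₂ = 36860000 N, ΣAE = 186300000 N.
σ₂ = P·E₂/ΣAE = 83400·72800/186300000 = 32.59 MPa.

32.6 MPa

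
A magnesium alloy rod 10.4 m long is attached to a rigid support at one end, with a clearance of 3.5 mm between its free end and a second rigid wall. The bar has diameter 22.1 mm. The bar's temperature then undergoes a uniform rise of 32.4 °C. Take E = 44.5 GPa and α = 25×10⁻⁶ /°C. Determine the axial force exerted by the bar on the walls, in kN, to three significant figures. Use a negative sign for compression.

-8.08 kN

Free thermal expansion αLΔT = 25e-6 · 10400 · 32.4 = 8.424 mm.
The walls engage after the gap closes; constrained expansion = 8.424 − 3.5 = 4.924 mm.
The walls impose strain ε = −(4.924)/10400 = -4.7346e-04; σ = Eε = 44500 · -4.7346e-04 = -21.07 MPa.
Wall reaction R = σ·A = -21.07·383.6 = -8082 N = -8.082 kN.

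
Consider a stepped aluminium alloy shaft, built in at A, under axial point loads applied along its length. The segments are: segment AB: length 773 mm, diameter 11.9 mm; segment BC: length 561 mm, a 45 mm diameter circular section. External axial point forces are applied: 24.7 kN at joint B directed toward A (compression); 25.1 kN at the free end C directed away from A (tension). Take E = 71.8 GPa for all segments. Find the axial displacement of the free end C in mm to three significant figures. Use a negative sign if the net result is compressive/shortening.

Internal axial forces (sectioning from the free end, tension +): N_BC = 25.1 kN, N_AB = 0.4 kN.
A_AB = 111.2 mm².
A_BC = 1590 mm².
δ_AB = 400·773/(111.2·71800) = 0.03872 mm
δ_BC = 25100·561/(1590·71800) = 0.1233 mm
δ = Σδ_i = 0.162 mm.

0.162 mm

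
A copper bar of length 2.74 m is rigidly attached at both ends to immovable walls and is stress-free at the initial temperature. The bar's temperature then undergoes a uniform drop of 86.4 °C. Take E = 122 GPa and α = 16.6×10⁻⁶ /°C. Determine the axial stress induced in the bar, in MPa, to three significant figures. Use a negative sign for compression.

175 MPa

Free thermal expansion αLΔT = 16.6e-6 · 2740 · -86.4 = -3.93 mm.
The walls impose strain ε = −(-3.93)/2740 = 1.4342e-03; σ = Eε = 122000 · 1.4342e-03 = 175 MPa.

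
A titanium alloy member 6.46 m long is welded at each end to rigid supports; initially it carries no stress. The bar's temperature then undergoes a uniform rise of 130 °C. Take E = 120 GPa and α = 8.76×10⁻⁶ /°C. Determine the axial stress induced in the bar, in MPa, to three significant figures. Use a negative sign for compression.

-137 MPa

Free thermal expansion αLΔT = 8.76e-6 · 6460 · 130 = 7.357 mm.
The walls impose strain ε = −(7.357)/6460 = -1.1388e-03; σ = Eε = 120000 · -1.1388e-03 = -136.7 MPa.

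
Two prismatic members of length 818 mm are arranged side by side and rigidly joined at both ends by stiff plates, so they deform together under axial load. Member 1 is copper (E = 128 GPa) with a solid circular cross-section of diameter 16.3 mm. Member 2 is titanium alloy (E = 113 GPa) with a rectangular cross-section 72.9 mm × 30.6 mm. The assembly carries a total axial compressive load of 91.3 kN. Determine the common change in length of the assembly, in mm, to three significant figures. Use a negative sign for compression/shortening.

-0.268 mm

A_1 = 208.7 mm².
A_2 = 2231 mm².
Equal strain + equilibrium ⇒ each member carries load in proportion to AE: A₁E₁ = 26710000 N, A₂E₂ = 252100000 N, ΣAE = 278800000 N.
δ = PL/ΣAE = -91300·818/278800000 = -0.2679 mm.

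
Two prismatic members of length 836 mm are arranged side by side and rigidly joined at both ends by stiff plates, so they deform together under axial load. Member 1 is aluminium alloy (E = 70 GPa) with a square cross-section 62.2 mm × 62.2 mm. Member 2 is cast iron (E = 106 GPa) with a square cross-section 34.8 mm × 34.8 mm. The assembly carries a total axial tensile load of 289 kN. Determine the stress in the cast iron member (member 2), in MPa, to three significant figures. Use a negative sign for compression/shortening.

76.7 MPa

A_1 = 3869 mm².
A_2 = 1211 mm².
Equal strain + equilibrium ⇒ each member carries load in proportion to AE: A₁E₁ = 270800000 N, A₂E₂ = 128400000 N, ΣAE = 399200000 N.
σ₂ = P·E₂/ΣAE = 289000·106000/399200000 = 76.74 MPa.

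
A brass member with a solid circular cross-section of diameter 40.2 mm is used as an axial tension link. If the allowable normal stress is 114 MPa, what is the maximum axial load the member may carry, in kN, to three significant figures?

145 kN

A = 1269 mm².
P_max = σ_allow · A = 114 · 1269 = 144700 N = 144.7 kN.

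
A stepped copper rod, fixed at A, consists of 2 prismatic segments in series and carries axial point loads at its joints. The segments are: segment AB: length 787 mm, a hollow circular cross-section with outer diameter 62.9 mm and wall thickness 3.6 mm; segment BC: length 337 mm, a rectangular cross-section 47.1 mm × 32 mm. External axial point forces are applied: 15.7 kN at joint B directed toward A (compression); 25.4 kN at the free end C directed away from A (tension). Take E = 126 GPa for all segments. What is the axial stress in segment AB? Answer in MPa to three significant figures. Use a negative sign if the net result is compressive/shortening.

Internal axial forces (sectioning from the free end, tension +): N_BC = 25.4 kN, N_AB = 9.7 kN.
A_AB = 670.7 mm².
σ_AB = N_AB/A_AB = 9700/670.7 = 14.46 MPa.

14.5 MPa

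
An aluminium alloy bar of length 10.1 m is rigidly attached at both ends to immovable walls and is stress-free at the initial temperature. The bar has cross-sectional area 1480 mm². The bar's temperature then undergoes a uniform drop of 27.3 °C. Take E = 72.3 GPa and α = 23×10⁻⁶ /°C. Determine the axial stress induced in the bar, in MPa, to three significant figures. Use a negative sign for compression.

45.4 MPa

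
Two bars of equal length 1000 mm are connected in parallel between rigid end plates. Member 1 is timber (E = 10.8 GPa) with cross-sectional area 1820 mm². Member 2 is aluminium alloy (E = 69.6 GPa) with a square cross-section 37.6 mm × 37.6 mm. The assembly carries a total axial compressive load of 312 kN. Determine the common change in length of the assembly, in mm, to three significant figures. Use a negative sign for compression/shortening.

-2.64 mm

A_2 = 1414 mm².
Equal strain + equilibrium ⇒ each member carries load in proportion to AE: A₁E₁ = 19660000 N, A₂E₂ = 98400000 N, ΣAE = 118100000 N.
δ = PL/ΣAE = -312000·1000/118100000 = -2.643 mm.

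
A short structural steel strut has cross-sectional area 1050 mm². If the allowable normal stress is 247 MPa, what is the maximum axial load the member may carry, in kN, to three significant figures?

259 kN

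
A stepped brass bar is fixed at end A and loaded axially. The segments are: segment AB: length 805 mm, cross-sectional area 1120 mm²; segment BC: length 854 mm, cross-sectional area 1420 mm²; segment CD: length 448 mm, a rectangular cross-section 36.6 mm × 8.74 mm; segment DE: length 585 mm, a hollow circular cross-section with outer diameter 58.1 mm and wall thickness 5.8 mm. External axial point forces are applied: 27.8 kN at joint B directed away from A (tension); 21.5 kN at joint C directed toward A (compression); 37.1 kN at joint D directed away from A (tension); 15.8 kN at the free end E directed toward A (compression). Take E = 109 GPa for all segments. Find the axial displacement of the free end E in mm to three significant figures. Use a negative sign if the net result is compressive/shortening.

0.366 mm

Internal axial forces (sectioning from the free end, tension +): N_DE = -15.8 kN, N_CD = 21.3 kN, N_BC = -0.2 kN, N_AB = 27.6 kN.
A_CD = 319.9 mm².
A_DE = 953 mm².
δ_AB = 27600·805/(1120·109000) = 0.182 mm
δ_BC = -200·854/(1420·109000) = -0.001104 mm
δ_CD = 21300·448/(319.9·109000) = 0.2737 mm
δ_DE = -15800·585/(953·109000) = -0.08898 mm
δ = Σδ_i = 0.3656 mm.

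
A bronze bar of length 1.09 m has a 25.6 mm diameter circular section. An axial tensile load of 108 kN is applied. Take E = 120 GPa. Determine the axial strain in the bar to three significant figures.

0.00175

A = 514.7 mm².
σ = N/A = 209.8 MPa; ε = σ/E = 209.8/120000 = 1.749e-03.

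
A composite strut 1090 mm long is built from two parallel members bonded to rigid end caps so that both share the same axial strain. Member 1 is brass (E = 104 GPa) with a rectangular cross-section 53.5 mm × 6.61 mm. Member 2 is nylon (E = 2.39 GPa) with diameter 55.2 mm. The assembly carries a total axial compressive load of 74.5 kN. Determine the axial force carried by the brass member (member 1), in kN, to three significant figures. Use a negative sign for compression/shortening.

-64.5 kN

A_1 = 353.6 mm².
A_2 = 2393 mm².
Equal strain + equilibrium ⇒ each member carries load in proportion to AE: A₁E₁ = 36780000 N, A₂E₂ = 5720000 N, ΣAE = 42500000 N.
F₁ = P·A₁E₁/ΣAE = -74500·36780000/42500000 = -64470 N.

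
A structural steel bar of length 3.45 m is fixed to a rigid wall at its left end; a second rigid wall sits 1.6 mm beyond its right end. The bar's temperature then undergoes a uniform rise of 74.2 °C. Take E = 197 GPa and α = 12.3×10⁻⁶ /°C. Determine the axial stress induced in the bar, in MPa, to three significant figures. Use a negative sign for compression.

-88.4 MPa

Free thermal expansion αLΔT = 12.3e-6 · 3450 · 74.2 = 3.149 mm.
The walls engage after the gap closes; constrained expansion = 3.149 − 1.6 = 1.549 mm.
The walls impose strain ε = −(1.549)/3450 = -4.4889e-04; σ = Eε = 197000 · -4.4889e-04 = -88.43 MPa.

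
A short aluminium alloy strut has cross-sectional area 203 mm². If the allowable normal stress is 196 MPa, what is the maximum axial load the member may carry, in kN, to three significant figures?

P_max = σ_allow · A = 196 · 203 = 39790 N = 39.79 kN.

39.8 kN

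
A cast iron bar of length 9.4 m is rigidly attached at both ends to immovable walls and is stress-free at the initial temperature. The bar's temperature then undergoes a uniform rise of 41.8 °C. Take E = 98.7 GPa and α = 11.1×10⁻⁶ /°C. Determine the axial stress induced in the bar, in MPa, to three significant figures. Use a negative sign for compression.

Free thermal expansion αLΔT = 11.1e-6 · 9400 · 41.8 = 4.361 mm.
The walls impose strain ε = −(4.361)/9400 = -4.6398e-04; σ = Eε = 98700 · -4.6398e-04 = -45.79 MPa.

-45.8 MPa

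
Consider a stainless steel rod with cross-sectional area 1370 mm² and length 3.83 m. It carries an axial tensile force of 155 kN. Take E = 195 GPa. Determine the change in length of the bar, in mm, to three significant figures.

2.22 mm

δ_mech = NL/(AE) = 155000·3830/(1370·195000) = 2.222 mm.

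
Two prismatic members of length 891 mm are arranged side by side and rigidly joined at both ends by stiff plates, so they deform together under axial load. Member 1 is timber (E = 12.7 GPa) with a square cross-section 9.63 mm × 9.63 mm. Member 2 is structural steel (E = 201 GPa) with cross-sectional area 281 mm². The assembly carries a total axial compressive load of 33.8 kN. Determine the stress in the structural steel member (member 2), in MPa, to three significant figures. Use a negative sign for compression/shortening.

A_1 = 92.74 mm².
Equal strain + equilibrium ⇒ each member carries load in proportion to AE: A₁E₁ = 1178000 N, A₂E₂ = 56480000 N, ΣAE = 57660000 N.
σ₂ = P·E₂/ΣAE = -33800·201000/57660000 = -117.8 MPa.

-118 MPa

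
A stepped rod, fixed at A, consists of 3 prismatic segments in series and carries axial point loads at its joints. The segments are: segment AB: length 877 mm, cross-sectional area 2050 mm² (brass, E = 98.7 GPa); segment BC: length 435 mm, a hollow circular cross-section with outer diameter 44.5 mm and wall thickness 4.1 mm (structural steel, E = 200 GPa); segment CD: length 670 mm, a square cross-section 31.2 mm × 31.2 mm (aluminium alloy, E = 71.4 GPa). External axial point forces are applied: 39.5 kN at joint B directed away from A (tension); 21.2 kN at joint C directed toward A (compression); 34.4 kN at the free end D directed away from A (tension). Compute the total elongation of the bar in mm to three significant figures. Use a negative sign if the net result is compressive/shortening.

Internal axial forces (sectioning from the free end, tension +): N_CD = 34.4 kN, N_BC = 13.2 kN, N_AB = 52.7 kN.
A_BC = 520.4 mm².
A_CD = 973.4 mm².
δ_AB = 52700·877/(2050·98700) = 0.2284 mm
δ_BC = 13200·435/(520.4·200000) = 0.05517 mm
δ_CD = 34400·670/(973.4·71400) = 0.3316 mm
δ = Σδ_i = 0.6152 mm.

0.615 mm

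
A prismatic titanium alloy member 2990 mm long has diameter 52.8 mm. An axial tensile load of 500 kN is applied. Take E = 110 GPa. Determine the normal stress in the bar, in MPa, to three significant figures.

A = 2190 mm².
σ = N/A = 500000/2190 = 228.4 MPa.

228 MPa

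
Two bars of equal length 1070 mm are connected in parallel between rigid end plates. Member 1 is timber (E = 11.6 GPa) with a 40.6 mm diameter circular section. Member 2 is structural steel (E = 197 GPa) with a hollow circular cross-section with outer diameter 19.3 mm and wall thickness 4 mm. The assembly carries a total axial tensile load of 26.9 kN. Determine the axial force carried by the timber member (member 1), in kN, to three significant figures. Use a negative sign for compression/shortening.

7.64 kN

A_1 = 1295 mm².
A_2 = 192.3 mm².
Equal strain + equilibrium ⇒ each member carries load in proportion to AE: A₁E₁ = 15020000 N, A₂E₂ = 37880000 N, ΣAE = 52890000 N.
F₁ = P·A₁E₁/ΣAE = 26900·15020000/52890000 = 7637 N.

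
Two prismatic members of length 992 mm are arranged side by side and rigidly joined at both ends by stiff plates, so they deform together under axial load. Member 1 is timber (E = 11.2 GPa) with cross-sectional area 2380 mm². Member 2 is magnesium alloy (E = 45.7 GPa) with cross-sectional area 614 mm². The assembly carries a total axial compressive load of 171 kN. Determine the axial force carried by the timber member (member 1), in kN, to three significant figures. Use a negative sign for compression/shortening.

Equal strain + equilibrium ⇒ each member carries load in proportion to AE: A₁E₁ = 26660000 N, A₂E₂ = 28060000 N, ΣAE = 54720000 N.
F₁ = P·A₁E₁/ΣAE = -171000·26660000/54720000 = -83310 N.

-83.3 kN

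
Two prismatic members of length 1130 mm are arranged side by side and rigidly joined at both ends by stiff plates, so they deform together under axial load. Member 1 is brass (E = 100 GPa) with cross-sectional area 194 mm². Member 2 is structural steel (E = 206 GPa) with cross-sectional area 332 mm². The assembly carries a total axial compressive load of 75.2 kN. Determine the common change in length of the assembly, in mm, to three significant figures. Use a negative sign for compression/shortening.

Equal strain + equilibrium ⇒ each member carries load in proportion to AE: A₁E₁ = 19400000 N, A₂E₂ = 68390000 N, ΣAE = 87790000 N.
δ = PL/ΣAE = -75200·1130/87790000 = -0.9679 mm.

-0.968 mm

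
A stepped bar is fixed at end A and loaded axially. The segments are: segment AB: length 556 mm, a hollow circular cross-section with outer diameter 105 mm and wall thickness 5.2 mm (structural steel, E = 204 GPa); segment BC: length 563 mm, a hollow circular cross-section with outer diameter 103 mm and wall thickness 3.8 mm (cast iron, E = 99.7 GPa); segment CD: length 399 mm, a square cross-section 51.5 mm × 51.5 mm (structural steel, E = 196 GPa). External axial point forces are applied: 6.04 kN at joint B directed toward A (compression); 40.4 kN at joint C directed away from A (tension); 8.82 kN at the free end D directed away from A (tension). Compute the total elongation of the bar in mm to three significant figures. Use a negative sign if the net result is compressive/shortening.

0.314 mm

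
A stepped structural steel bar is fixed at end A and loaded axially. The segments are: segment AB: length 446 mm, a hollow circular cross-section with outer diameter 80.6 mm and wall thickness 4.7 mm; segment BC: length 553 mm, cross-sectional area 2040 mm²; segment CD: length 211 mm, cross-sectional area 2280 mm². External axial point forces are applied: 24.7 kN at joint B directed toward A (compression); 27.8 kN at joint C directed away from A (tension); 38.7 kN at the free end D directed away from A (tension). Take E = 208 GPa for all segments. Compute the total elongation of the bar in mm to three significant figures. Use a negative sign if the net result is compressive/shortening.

Internal axial forces (sectioning from the free end, tension +): N_CD = 38.7 kN, N_BC = 66.5 kN, N_AB = 41.8 kN.
A_AB = 1121 mm².
δ_AB = 41800·446/(1121·208000) = 0.07998 mm
δ_BC = 66500·553/(2040·208000) = 0.08667 mm
δ_CD = 38700·211/(2280·208000) = 0.01722 mm
δ = Σδ_i = 0.1839 mm.

0.184 mm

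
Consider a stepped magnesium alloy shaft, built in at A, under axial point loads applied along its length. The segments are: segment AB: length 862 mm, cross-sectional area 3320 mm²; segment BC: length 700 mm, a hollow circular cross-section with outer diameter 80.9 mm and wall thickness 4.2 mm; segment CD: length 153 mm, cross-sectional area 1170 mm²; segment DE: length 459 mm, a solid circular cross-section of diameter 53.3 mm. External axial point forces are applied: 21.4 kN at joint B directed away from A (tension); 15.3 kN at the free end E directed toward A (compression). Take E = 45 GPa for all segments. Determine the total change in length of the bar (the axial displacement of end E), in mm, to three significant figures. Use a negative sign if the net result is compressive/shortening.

-0.314 mm

Internal axial forces (sectioning from the free end, tension +): N_DE = -15.3 kN, N_CD = -15.3 kN, N_BC = -15.3 kN, N_AB = 6.1 kN.
A_BC = 1012 mm².
A_DE = 2231 mm².
δ_AB = 6100·862/(3320·45000) = 0.0352 mm
δ_BC = -15300·700/(1012·45000) = -0.2352 mm
δ_CD = -15300·153/(1170·45000) = -0.04446 mm
δ_DE = -15300·459/(2231·45000) = -0.06994 mm
δ = Σδ_i = -0.3144 mm.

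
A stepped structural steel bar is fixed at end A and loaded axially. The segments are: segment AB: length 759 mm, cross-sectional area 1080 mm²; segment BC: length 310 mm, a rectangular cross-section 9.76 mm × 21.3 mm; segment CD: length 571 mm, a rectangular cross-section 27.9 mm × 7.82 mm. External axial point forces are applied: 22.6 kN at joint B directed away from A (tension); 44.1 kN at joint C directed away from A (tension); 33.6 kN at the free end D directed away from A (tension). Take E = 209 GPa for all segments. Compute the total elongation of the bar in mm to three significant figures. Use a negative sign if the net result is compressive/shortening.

Internal axial forces (sectioning from the free end, tension +): N_CD = 33.6 kN, N_BC = 77.7 kN, N_AB = 100.3 kN.
A_BC = 207.9 mm².
A_CD = 218.2 mm².
δ_AB = 100300·759/(1080·209000) = 0.3373 mm
δ_BC = 77700·310/(207.9·209000) = 0.5544 mm
δ_CD = 33600·571/(218.2·209000) = 0.4207 mm
δ = Σδ_i = 1.312 mm.

1.31 mm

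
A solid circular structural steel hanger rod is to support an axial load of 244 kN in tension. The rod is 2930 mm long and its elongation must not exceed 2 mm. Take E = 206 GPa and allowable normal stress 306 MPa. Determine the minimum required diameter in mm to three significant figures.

Required area A ≥ P/σ_allow = 244000/306 = 797.4 mm².
For a solid circular section, d ≥ √(4A/π) = 31.86 mm.
Elongation limit: A ≥ PL/(Eδ_allow) = 244000·2930/(206000·2) = 1735 mm² ⇒ d ≥ 47 mm.
The elongation limit governs.

47.0 mm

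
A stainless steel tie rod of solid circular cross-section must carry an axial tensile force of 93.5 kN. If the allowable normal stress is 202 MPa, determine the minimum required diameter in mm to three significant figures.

24.3 mm

Required area A ≥ P/σ_allow = 93500/202 = 462.9 mm².
For a solid circular section, d ≥ √(4A/π) = 24.28 mm.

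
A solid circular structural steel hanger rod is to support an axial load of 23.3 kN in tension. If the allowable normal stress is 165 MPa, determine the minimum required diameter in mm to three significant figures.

Required area A ≥ P/σ_allow = 23300/165 = 141.2 mm².
For a solid circular section, d ≥ √(4A/π) = 13.41 mm.

13.4 mm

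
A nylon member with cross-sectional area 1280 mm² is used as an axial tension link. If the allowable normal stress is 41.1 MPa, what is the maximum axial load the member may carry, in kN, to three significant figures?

P_max = σ_allow · A = 41.1 · 1280 = 52610 N = 52.61 kN.

52.6 kN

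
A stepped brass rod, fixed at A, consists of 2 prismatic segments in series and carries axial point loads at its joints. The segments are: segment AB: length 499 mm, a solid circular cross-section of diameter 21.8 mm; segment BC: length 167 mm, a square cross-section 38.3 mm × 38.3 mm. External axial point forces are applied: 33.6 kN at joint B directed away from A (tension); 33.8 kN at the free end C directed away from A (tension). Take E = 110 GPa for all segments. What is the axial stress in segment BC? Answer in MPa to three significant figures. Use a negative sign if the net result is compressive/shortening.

Internal axial forces (sectioning from the free end, tension +): N_BC = 33.8 kN, N_AB = 67.4 kN.
A_BC = 1467 mm².
σ_BC = N_BC/A_BC = 33800/1467 = 23.04 MPa.

23.0 MPa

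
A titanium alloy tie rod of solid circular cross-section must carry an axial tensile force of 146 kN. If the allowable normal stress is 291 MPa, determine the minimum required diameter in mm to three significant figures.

Required area A ≥ P/σ_allow = 146000/291 = 501.7 mm².
For a solid circular section, d ≥ √(4A/π) = 25.27 mm.

25.3 mm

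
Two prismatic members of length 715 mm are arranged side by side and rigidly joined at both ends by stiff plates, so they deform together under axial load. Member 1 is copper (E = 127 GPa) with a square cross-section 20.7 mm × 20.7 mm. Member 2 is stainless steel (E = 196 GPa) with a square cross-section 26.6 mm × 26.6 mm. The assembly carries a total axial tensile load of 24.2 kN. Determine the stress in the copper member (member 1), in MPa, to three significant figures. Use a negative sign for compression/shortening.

A_1 = 428.5 mm².
A_2 = 707.6 mm².
Equal strain + equilibrium ⇒ each member carries load in proportion to AE: A₁E₁ = 54420000 N, A₂E₂ = 138700000 N, ΣAE = 193100000 N.
σ₁ = P·E₁/ΣAE = 24200·127000/193100000 = 15.92 MPa.

15.9 MPa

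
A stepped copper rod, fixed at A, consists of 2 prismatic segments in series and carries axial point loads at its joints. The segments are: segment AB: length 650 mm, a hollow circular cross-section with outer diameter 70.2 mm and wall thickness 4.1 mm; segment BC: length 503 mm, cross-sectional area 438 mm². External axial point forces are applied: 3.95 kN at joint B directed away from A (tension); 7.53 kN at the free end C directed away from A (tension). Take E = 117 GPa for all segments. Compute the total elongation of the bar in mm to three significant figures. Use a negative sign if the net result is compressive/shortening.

0.149 mm

Internal axial forces (sectioning from the free end, tension +): N_BC = 7.53 kN, N_AB = 11.48 kN.
A_AB = 851.4 mm².
δ_AB = 11480·650/(851.4·117000) = 0.07491 mm
δ_BC = 7530·503/(438·117000) = 0.07391 mm
δ = Σδ_i = 0.1488 mm.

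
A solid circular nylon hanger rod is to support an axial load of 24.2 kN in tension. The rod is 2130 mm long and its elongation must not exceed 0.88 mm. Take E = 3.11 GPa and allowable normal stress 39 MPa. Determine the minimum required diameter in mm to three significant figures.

Required area A ≥ P/σ_allow = 24200/39 = 620.5 mm².
For a solid circular section, d ≥ √(4A/π) = 28.11 mm.
Elongation limit: A ≥ PL/(Eδ_allow) = 24200·2130/(3110·0.88) = 18830 mm² ⇒ d ≥ 154.9 mm.
The elongation limit governs.

155 mm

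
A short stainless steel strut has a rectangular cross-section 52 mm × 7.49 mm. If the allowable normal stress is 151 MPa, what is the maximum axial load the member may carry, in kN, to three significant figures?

A = 389.5 mm².
P_max = σ_allow · A = 151 · 389.5 = 58810 N = 58.81 kN.

58.8 kN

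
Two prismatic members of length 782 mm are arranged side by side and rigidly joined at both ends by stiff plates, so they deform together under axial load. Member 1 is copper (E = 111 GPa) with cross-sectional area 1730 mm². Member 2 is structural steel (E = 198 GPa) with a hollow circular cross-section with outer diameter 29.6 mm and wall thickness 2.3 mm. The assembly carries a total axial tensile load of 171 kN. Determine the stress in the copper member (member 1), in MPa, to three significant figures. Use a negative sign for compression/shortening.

A_2 = 197.3 mm².
Equal strain + equilibrium ⇒ each member carries load in proportion to AE: A₁E₁ = 192000000 N, A₂E₂ = 39060000 N, ΣAE = 231100000 N.
σ₁ = P·E₁/ΣAE = 171000·111000/231100000 = 82.14 MPa.

82.1 MPa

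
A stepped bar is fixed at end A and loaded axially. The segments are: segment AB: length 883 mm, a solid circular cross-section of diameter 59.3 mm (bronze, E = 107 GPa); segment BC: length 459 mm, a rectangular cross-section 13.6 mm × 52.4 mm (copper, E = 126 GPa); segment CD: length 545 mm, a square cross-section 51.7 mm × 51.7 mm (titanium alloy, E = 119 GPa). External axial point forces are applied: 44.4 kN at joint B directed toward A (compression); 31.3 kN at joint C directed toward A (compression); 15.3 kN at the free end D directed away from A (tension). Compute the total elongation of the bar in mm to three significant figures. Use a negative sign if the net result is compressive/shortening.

Internal axial forces (sectioning from the free end, tension +): N_CD = 15.3 kN, N_BC = -16 kN, N_AB = -60.4 kN.
A_AB = 2762 mm².
A_BC = 712.6 mm².
A_CD = 2673 mm².
δ_AB = -60400·883/(2762·107000) = -0.1805 mm
δ_BC = -16000·459/(712.6·126000) = -0.08179 mm
δ_CD = 15300·545/(2673·119000) = 0.02622 mm
δ = Σδ_i = -0.236 mm.

-0.236 mm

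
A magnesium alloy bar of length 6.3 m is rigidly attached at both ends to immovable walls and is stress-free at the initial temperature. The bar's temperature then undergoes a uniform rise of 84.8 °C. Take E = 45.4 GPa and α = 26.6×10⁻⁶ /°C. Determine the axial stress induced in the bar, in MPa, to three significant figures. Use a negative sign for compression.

Free thermal expansion αLΔT = 26.6e-6 · 6300 · 84.8 = 14.21 mm.
The walls impose strain ε = −(14.21)/6300 = -2.2557e-03; σ = Eε = 45400 · -2.2557e-03 = -102.4 MPa.

-102 MPa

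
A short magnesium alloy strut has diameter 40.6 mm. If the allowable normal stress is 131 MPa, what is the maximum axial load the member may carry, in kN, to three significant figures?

170 kN

A = 1295 mm².
P_max = σ_allow · A = 131 · 1295 = 169600 N = 169.6 kN.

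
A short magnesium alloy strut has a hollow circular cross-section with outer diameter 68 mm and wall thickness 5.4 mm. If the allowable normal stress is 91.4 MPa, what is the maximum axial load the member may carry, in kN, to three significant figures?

A = 1062 mm².
P_max = σ_allow · A = 91.4 · 1062 = 97070 N = 97.07 kN.

97.1 kN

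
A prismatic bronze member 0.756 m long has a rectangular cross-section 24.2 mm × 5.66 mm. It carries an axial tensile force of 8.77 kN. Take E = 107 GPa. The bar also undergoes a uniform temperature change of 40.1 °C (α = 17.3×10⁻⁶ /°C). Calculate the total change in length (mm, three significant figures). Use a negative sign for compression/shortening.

0.977 mm

A = 137 mm².
δ_mech = NL/(AE) = 8770·756/(137·107000) = 0.4524 mm.
δ_thermal = αLΔT = 17.3e-6·756·40.1 = 0.5245 mm.
δ = δ_mech + δ_thermal = 0.9768 mm.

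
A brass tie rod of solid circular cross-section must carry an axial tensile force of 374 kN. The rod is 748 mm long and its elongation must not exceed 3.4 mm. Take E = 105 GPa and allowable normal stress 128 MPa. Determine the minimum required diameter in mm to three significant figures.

61.0 mm

Required area A ≥ P/σ_allow = 374000/128 = 2922 mm².
For a solid circular section, d ≥ √(4A/π) = 60.99 mm.
Elongation limit: A ≥ PL/(Eδ_allow) = 374000·748/(105000·3.4) = 783.6 mm² ⇒ d ≥ 31.59 mm.
The stress limit governs.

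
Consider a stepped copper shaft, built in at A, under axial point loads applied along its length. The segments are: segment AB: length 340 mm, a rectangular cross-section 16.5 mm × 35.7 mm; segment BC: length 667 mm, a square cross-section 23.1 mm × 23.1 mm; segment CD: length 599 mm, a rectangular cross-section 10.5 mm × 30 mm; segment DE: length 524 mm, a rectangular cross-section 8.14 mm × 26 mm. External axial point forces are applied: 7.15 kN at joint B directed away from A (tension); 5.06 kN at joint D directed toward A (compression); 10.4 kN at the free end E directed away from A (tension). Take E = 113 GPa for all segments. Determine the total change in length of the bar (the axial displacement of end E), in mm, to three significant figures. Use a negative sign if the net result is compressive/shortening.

0.441 mm

Internal axial forces (sectioning from the free end, tension +): N_DE = 10.4 kN, N_CD = 5.34 kN, N_BC = 5.34 kN, N_AB = 12.49 kN.
A_AB = 589.1 mm².
A_BC = 533.6 mm².
A_CD = 315 mm².
A_DE = 211.6 mm².
δ_AB = 12490·340/(589.1·113000) = 0.0638 mm
δ_BC = 5340·667/(533.6·113000) = 0.05907 mm
δ_CD = 5340·599/(315·113000) = 0.08986 mm
δ_DE = 10400·524/(211.6·113000) = 0.2279 mm
δ = Σδ_i = 0.4406 mm.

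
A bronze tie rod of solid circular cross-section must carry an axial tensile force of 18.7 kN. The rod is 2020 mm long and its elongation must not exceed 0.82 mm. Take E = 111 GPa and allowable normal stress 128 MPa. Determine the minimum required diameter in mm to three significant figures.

Required area A ≥ P/σ_allow = 18700/128 = 146.1 mm².
For a solid circular section, d ≥ √(4A/π) = 13.64 mm.
Elongation limit: A ≥ PL/(Eδ_allow) = 18700·2020/(111000·0.82) = 415 mm² ⇒ d ≥ 22.99 mm.
The elongation limit governs.

23.0 mm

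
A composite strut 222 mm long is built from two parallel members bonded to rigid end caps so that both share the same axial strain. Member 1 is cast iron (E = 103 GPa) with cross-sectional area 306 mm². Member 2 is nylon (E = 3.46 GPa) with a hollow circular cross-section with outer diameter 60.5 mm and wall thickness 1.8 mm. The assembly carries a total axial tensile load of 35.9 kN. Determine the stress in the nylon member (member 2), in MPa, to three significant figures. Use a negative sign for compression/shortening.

A_2 = 331.9 mm².
Equal strain + equilibrium ⇒ each member carries load in proportion to AE: A₁E₁ = 31520000 N, A₂E₂ = 1149000 N, ΣAE = 32670000 N.
σ₂ = P·E₂/ΣAE = 35900·3460/32670000 = 3.802 MPa.

3.80 MPa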